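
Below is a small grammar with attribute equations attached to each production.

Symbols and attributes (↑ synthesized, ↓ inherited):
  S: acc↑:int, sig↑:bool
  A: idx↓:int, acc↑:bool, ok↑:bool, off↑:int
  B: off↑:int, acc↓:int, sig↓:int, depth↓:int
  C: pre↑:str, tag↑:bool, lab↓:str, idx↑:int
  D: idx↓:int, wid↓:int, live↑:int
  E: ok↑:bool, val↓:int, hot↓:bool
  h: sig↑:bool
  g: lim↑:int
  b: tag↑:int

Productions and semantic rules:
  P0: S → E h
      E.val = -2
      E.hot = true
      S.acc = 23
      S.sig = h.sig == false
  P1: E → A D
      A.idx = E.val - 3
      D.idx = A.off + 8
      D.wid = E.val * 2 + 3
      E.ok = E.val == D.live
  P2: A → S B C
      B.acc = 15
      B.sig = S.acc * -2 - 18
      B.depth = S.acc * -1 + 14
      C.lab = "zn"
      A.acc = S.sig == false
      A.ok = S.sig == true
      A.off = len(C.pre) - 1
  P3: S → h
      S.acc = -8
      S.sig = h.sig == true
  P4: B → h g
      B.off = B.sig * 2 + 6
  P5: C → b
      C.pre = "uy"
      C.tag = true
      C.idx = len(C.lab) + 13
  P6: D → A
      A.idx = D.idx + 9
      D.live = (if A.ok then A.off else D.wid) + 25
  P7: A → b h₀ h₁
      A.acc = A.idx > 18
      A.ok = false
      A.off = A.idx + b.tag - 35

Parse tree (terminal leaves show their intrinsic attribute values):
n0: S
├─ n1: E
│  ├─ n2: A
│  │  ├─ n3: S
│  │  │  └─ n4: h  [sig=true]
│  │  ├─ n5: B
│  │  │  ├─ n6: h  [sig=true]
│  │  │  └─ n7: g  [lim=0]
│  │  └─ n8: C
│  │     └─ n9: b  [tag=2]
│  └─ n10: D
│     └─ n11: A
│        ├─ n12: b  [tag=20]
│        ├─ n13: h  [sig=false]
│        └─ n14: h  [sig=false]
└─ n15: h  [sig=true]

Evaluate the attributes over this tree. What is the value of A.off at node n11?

1. n1.val = -2  [-2]
2. n1.hot = true  [true]
3. n2.idx = -5  [E.val - 3]
4. n4.sig = true  [terminal]
5. n3.acc = -8  [-8]
6. n3.sig = true  [h.sig == true]
7. n5.acc = 15  [15]
8. n5.sig = -2  [S.acc * -2 - 18]
9. n5.depth = 22  [S.acc * -1 + 14]
10. n6.sig = true  [terminal]
11. n7.lim = 0  [terminal]
12. n5.off = 2  [B.sig * 2 + 6]
13. n8.lab = "zn"  ["zn"]
14. n9.tag = 2  [terminal]
15. n8.pre = "uy"  ["uy"]
16. n8.tag = true  [true]
17. n8.idx = 15  [len(C.lab) + 13]
18. n2.acc = false  [S.sig == false]
19. n2.ok = true  [S.sig == true]
20. n2.off = 1  [len(C.pre) - 1]
21. n10.idx = 9  [A.off + 8]
22. n10.wid = -1  [E.val * 2 + 3]
23. n11.idx = 18  [D.idx + 9]
24. n12.tag = 20  [terminal]
25. n13.sig = false  [terminal]
26. n14.sig = false  [terminal]
27. n11.acc = false  [A.idx > 18]
28. n11.ok = false  [false]
29. n11.off = 3  [A.idx + b.tag - 35]
30. n10.live = 24  [(if A.ok then A.off else D.wid) + 25]
31. n1.ok = false  [E.val == D.live]
32. n15.sig = true  [terminal]
33. n0.acc = 23  [23]
34. n0.sig = false  [h.sig == false]

3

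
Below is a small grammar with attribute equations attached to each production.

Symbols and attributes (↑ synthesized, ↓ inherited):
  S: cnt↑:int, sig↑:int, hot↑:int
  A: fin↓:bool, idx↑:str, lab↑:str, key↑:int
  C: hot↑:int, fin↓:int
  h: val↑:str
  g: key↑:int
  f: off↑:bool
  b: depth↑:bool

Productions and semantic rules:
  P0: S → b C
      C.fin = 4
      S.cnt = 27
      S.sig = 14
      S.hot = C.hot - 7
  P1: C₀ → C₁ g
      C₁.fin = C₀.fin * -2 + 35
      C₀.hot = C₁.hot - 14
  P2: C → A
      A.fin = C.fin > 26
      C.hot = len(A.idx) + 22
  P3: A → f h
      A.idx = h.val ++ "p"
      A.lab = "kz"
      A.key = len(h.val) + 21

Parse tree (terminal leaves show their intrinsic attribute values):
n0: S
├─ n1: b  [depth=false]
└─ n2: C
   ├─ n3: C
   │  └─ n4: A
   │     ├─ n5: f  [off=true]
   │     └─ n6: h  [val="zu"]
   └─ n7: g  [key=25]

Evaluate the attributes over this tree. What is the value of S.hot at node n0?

4

1. n1.depth = false  [terminal]
2. n2.fin = 4  [4]
3. n3.fin = 27  [C₀.fin * -2 + 35]
4. n4.fin = true  [C.fin > 26]
5. n5.off = true  [terminal]
6. n6.val = "zu"  [terminal]
7. n4.idx = "zup"  [h.val ++ "p"]
8. n4.lab = "kz"  ["kz"]
9. n4.key = 23  [len(h.val) + 21]
10. n3.hot = 25  [len(A.idx) + 22]
11. n7.key = 25  [terminal]
12. n2.hot = 11  [C₁.hot - 14]
13. n0.cnt = 27  [27]
14. n0.sig = 14  [14]
15. n0.hot = 4  [C.hot - 7]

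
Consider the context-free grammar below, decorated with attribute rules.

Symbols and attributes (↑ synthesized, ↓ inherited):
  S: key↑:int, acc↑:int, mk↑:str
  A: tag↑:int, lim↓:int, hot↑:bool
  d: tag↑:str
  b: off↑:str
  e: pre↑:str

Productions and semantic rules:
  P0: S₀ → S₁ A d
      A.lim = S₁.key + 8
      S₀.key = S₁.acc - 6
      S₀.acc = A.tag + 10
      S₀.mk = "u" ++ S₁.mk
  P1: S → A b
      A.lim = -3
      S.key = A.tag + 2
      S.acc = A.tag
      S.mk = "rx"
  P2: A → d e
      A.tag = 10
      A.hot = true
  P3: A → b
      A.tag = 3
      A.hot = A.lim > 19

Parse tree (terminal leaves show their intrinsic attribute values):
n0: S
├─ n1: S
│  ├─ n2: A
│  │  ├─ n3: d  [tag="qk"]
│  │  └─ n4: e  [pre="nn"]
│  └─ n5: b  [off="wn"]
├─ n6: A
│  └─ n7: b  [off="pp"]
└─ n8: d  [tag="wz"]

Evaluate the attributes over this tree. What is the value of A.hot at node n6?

1. n2.lim = -3  [-3]
2. n3.tag = "qk"  [terminal]
3. n4.pre = "nn"  [terminal]
4. n2.tag = 10  [10]
5. n2.hot = true  [true]
6. n5.off = "wn"  [terminal]
7. n1.key = 12  [A.tag + 2]
8. n1.acc = 10  [A.tag]
9. n1.mk = "rx"  ["rx"]
10. n6.lim = 20  [S₁.key + 8]
11. n7.off = "pp"  [terminal]
12. n6.tag = 3  [3]
13. n6.hot = true  [A.lim > 19]
14. n8.tag = "wz"  [terminal]
15. n0.key = 4  [S₁.acc - 6]
16. n0.acc = 13  [A.tag + 10]
17. n0.mk = "urx"  ["u" ++ S₁.mk]

true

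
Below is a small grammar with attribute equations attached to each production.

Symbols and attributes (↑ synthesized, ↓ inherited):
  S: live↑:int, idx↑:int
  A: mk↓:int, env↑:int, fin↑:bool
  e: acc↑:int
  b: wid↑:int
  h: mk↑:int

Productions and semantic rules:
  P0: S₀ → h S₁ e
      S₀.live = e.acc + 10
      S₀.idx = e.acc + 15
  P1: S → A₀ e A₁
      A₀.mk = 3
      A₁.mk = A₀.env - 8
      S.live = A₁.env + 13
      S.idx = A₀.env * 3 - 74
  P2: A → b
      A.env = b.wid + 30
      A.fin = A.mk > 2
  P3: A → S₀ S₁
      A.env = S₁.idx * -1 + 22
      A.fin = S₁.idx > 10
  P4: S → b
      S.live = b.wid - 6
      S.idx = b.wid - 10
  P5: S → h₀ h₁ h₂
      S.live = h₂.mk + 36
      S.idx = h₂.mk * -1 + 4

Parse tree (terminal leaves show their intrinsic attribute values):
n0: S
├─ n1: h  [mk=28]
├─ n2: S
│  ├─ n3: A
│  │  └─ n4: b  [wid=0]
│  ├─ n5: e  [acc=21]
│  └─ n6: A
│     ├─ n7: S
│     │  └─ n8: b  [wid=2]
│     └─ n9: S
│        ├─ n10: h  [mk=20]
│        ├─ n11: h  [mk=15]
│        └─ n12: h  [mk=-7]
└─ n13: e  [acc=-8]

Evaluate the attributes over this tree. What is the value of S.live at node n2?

24

1. n1.mk = 28  [terminal]
2. n3.mk = 3  [3]
3. n4.wid = 0  [terminal]
4. n3.env = 30  [b.wid + 30]
5. n3.fin = true  [A.mk > 2]
6. n5.acc = 21  [terminal]
7. n6.mk = 22  [A₀.env - 8]
8. n8.wid = 2  [terminal]
9. n7.live = -4  [b.wid - 6]
10. n7.idx = -8  [b.wid - 10]
11. n10.mk = 20  [terminal]
12. n11.mk = 15  [terminal]
13. n12.mk = -7  [terminal]
14. n9.live = 29  [h₂.mk + 36]
15. n9.idx = 11  [h₂.mk * -1 + 4]
16. n6.env = 11  [S₁.idx * -1 + 22]
17. n6.fin = true  [S₁.idx > 10]
18. n2.live = 24  [A₁.env + 13]
19. n2.idx = 16  [A₀.env * 3 - 74]
20. n13.acc = -8  [terminal]
21. n0.live = 2  [e.acc + 10]
22. n0.idx = 7  [e.acc + 15]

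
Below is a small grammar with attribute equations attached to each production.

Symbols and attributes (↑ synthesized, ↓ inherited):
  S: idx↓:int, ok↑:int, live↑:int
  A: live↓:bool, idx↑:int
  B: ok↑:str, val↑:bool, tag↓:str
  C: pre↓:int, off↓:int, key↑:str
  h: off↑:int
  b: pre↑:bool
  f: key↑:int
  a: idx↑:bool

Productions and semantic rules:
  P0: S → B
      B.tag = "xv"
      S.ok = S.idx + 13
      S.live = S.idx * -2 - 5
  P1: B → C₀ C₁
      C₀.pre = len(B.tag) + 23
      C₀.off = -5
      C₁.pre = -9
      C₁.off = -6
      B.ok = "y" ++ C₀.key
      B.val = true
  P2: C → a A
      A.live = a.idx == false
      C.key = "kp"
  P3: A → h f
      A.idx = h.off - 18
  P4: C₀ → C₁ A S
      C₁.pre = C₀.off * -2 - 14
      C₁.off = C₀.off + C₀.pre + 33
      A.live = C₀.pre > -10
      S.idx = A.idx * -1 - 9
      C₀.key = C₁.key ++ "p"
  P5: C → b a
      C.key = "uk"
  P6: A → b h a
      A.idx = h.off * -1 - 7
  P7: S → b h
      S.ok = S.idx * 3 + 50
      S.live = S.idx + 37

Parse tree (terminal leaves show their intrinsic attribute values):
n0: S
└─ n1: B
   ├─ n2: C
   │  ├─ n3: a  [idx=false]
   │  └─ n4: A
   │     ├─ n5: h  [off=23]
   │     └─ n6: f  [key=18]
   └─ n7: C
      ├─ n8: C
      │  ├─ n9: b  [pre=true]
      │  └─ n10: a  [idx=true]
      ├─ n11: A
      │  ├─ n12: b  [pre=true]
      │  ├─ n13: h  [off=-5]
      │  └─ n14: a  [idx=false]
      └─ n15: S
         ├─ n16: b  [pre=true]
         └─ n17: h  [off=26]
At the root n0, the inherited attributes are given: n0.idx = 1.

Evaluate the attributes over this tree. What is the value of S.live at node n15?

1. n0.idx = 1  [given at root]
2. n1.tag = "xv"  ["xv"]
3. n2.pre = 25  [len(B.tag) + 23]
4. n2.off = -5  [-5]
5. n3.idx = false  [terminal]
6. n4.live = true  [a.idx == false]
7. n5.off = 23  [terminal]
8. n6.key = 18  [terminal]
9. n4.idx = 5  [h.off - 18]
10. n2.key = "kp"  ["kp"]
11. n7.pre = -9  [-9]
12. n7.off = -6  [-6]
13. n8.pre = -2  [C₀.off * -2 - 14]
14. n8.off = 18  [C₀.off + C₀.pre + 33]
15. n9.pre = true  [terminal]
16. n10.idx = true  [terminal]
17. n8.key = "uk"  ["uk"]
18. n11.live = true  [C₀.pre > -10]
19. n12.pre = true  [terminal]
20. n13.off = -5  [terminal]
21. n14.idx = false  [terminal]
22. n11.idx = -2  [h.off * -1 - 7]
23. n15.idx = -7  [A.idx * -1 - 9]
24. n16.pre = true  [terminal]
25. n17.off = 26  [terminal]
26. n15.ok = 29  [S.idx * 3 + 50]
27. n15.live = 30  [S.idx + 37]
28. n7.key = "ukp"  [C₁.key ++ "p"]
29. n1.ok = "ykp"  ["y" ++ C₀.key]
30. n1.val = true  [true]
31. n0.ok = 14  [S.idx + 13]
32. n0.live = -7  [S.idx * -2 - 5]

30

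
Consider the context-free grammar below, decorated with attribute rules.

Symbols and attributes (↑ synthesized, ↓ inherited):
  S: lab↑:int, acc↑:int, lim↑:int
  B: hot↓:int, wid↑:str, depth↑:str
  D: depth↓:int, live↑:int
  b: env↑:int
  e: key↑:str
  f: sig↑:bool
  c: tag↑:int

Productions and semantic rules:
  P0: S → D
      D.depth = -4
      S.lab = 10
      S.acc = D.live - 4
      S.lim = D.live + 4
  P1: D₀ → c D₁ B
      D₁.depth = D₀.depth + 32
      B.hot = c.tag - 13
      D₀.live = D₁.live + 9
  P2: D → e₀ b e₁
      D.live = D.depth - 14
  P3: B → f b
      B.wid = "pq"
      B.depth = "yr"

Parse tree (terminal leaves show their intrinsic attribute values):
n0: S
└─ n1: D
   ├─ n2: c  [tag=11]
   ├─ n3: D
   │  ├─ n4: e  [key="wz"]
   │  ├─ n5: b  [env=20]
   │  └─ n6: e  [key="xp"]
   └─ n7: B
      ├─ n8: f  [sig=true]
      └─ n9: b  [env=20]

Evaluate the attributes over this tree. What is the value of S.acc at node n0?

19

1. n1.depth = -4  [-4]
2. n2.tag = 11  [terminal]
3. n3.depth = 28  [D₀.depth + 32]
4. n4.key = "wz"  [terminal]
5. n5.env = 20  [terminal]
6. n6.key = "xp"  [terminal]
7. n3.live = 14  [D.depth - 14]
8. n7.hot = -2  [c.tag - 13]
9. n8.sig = true  [terminal]
10. n9.env = 20  [terminal]
11. n7.wid = "pq"  ["pq"]
12. n7.depth = "yr"  ["yr"]
13. n1.live = 23  [D₁.live + 9]
14. n0.lab = 10  [10]
15. n0.acc = 19  [D.live - 4]
16. n0.lim = 27  [D.live + 4]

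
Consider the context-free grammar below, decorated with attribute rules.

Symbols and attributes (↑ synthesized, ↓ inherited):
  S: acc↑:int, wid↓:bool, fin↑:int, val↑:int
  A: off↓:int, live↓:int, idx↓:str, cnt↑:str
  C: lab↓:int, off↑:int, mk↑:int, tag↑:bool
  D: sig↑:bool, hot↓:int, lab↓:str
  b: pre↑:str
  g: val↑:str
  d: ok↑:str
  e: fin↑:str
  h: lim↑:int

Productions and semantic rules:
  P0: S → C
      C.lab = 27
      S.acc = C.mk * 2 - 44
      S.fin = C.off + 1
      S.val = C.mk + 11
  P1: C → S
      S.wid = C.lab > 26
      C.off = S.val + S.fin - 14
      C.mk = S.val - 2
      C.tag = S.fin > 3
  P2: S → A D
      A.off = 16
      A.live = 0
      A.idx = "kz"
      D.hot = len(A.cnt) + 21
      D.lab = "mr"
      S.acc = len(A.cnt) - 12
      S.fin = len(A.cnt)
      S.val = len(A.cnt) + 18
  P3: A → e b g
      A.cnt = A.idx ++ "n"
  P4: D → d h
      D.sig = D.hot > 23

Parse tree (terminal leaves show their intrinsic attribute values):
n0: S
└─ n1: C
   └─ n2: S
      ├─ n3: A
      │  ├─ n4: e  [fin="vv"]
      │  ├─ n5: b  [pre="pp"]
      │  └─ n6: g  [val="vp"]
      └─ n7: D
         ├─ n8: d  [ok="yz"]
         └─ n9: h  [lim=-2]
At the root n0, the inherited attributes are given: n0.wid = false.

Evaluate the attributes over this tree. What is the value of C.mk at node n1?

1. n0.wid = false  [given at root]
2. n1.lab = 27  [27]
3. n2.wid = true  [C.lab > 26]
4. n3.off = 16  [16]
5. n3.live = 0  [0]
6. n3.idx = "kz"  ["kz"]
7. n4.fin = "vv"  [terminal]
8. n5.pre = "pp"  [terminal]
9. n6.val = "vp"  [terminal]
10. n3.cnt = "kzn"  [A.idx ++ "n"]
11. n7.hot = 24  [len(A.cnt) + 21]
12. n7.lab = "mr"  ["mr"]
13. n8.ok = "yz"  [terminal]
14. n9.lim = -2  [terminal]
15. n7.sig = true  [D.hot > 23]
16. n2.acc = -9  [len(A.cnt) - 12]
17. n2.fin = 3  [len(A.cnt)]
18. n2.val = 21  [len(A.cnt) + 18]
19. n1.off = 10  [S.val + S.fin - 14]
20. n1.mk = 19  [S.val - 2]
21. n1.tag = false  [S.fin > 3]
22. n0.acc = -6  [C.mk * 2 - 44]
23. n0.fin = 11  [C.off + 1]
24. n0.val = 30  [C.mk + 11]

19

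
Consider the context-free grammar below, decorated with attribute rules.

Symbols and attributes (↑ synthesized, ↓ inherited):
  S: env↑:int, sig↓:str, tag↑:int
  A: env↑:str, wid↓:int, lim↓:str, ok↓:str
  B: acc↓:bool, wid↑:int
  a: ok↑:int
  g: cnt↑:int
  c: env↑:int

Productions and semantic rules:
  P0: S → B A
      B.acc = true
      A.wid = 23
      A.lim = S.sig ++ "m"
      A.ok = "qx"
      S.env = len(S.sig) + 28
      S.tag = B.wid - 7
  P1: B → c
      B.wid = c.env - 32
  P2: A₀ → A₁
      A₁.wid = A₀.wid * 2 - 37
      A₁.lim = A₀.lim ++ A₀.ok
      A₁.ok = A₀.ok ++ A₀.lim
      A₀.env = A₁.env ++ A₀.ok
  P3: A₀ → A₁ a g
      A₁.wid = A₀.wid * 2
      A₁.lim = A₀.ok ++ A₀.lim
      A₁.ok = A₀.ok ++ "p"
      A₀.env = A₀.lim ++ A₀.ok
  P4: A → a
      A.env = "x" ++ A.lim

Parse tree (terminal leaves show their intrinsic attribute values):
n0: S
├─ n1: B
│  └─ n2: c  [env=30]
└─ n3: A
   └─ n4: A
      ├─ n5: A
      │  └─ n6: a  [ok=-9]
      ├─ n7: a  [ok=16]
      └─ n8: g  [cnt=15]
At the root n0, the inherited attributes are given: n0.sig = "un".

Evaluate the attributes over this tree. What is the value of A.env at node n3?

1. n0.sig = "un"  [given at root]
2. n1.acc = true  [true]
3. n2.env = 30  [terminal]
4. n1.wid = -2  [c.env - 32]
5. n3.wid = 23  [23]
6. n3.lim = "unm"  [S.sig ++ "m"]
7. n3.ok = "qx"  ["qx"]
8. n4.wid = 9  [A₀.wid * 2 - 37]
9. n4.lim = "unmqx"  [A₀.lim ++ A₀.ok]
10. n4.ok = "qxunm"  [A₀.ok ++ A₀.lim]
11. n5.wid = 18  [A₀.wid * 2]
12. n5.lim = "qxunmunmqx"  [A₀.ok ++ A₀.lim]
13. n5.ok = "qxunmp"  [A₀.ok ++ "p"]
14. n6.ok = -9  [terminal]
15. n5.env = "xqxunmunmqx"  ["x" ++ A.lim]
16. n7.ok = 16  [terminal]
17. n8.cnt = 15  [terminal]
18. n4.env = "unmqxqxunm"  [A₀.lim ++ A₀.ok]
19. n3.env = "unmqxqxunmqx"  [A₁.env ++ A₀.ok]
20. n0.env = 30  [len(S.sig) + 28]
21. n0.tag = -9  [B.wid - 7]

"unmqxqxunmqx"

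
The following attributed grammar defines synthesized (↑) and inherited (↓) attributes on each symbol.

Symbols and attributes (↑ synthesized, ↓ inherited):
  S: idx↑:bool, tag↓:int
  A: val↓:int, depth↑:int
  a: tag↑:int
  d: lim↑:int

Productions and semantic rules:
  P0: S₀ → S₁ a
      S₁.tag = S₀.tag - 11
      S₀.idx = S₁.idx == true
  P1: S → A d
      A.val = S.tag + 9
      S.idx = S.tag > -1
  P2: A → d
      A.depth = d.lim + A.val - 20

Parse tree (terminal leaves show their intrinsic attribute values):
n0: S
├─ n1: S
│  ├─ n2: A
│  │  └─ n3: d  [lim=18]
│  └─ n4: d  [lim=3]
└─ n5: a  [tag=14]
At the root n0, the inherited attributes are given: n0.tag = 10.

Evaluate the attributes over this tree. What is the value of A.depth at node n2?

6

1. n0.tag = 10  [given at root]
2. n1.tag = -1  [S₀.tag - 11]
3. n2.val = 8  [S.tag + 9]
4. n3.lim = 18  [terminal]
5. n2.depth = 6  [d.lim + A.val - 20]
6. n4.lim = 3  [terminal]
7. n1.idx = false  [S.tag > -1]
8. n5.tag = 14  [terminal]
9. n0.idx = false  [S₁.idx == true]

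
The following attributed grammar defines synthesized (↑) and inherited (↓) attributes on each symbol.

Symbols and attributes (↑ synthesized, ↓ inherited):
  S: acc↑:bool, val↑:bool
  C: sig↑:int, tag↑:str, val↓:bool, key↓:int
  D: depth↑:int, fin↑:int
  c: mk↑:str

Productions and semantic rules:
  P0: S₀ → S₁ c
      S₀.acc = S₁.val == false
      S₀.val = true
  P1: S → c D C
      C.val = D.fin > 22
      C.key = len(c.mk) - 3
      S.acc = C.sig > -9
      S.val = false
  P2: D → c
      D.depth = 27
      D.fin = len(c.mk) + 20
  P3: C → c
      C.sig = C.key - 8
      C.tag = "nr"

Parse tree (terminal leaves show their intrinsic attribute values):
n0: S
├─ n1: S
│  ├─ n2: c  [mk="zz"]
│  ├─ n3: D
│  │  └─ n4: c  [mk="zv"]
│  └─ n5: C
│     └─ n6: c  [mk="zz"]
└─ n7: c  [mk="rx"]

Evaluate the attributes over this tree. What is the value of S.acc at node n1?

1. n2.mk = "zz"  [terminal]
2. n4.mk = "zv"  [terminal]
3. n3.depth = 27  [27]
4. n3.fin = 22  [len(c.mk) + 20]
5. n5.val = false  [D.fin > 22]
6. n5.key = -1  [len(c.mk) - 3]
7. n6.mk = "zz"  [terminal]
8. n5.sig = -9  [C.key - 8]
9. n5.tag = "nr"  ["nr"]
10. n1.acc = false  [C.sig > -9]
11. n1.val = false  [false]
12. n7.mk = "rx"  [terminal]
13. n0.acc = true  [S₁.val == false]
14. n0.val = true  [true]

false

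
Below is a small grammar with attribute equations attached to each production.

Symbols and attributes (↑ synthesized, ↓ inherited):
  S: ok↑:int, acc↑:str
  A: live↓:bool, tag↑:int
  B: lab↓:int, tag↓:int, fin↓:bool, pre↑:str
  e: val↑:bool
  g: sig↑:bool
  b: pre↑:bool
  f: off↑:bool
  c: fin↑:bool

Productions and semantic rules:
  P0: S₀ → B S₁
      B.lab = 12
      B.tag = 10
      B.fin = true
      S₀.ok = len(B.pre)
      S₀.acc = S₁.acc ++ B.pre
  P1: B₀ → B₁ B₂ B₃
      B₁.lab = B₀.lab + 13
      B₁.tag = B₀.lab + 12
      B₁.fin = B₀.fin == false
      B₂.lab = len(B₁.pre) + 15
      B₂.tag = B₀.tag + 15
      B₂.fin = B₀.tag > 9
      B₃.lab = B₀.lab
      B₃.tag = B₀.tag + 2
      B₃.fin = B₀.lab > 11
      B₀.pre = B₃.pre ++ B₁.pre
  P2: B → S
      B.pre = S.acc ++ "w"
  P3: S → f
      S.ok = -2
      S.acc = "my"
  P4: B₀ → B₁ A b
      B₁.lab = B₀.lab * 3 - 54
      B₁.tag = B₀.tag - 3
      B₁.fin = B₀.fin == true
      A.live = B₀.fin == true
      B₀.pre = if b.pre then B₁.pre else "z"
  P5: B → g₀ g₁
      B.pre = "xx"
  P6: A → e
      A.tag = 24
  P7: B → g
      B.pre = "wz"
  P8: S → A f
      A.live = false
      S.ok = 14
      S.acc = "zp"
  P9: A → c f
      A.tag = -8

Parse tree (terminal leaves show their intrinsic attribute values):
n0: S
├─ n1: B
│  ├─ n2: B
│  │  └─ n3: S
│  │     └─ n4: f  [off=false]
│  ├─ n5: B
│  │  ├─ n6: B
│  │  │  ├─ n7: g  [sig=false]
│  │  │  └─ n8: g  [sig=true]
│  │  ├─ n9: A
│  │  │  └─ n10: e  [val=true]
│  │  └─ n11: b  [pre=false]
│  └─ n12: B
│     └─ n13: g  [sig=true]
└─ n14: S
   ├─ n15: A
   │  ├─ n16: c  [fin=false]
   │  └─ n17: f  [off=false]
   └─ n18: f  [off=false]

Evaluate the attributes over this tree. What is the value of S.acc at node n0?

"zpwzmyw"

1. n1.lab = 12  [12]
2. n1.tag = 10  [10]
3. n1.fin = true  [true]
4. n2.lab = 25  [B₀.lab + 13]
5. n2.tag = 24  [B₀.lab + 12]
6. n2.fin = false  [B₀.fin == false]
7. n4.off = false  [terminal]
8. n3.ok = -2  [-2]
9. n3.acc = "my"  ["my"]
10. n2.pre = "myw"  [S.acc ++ "w"]
11. n5.lab = 18  [len(B₁.pre) + 15]
12. n5.tag = 25  [B₀.tag + 15]
13. n5.fin = true  [B₀.tag > 9]
14. n6.lab = 0  [B₀.lab * 3 - 54]
15. n6.tag = 22  [B₀.tag - 3]
16. n6.fin = true  [B₀.fin == true]
17. n7.sig = false  [terminal]
18. n8.sig = true  [terminal]
19. n6.pre = "xx"  ["xx"]
20. n9.live = true  [B₀.fin == true]
21. n10.val = true  [terminal]
22. n9.tag = 24  [24]
23. n11.pre = false  [terminal]
24. n5.pre = "z"  [if b.pre then B₁.pre else "z"]
25. n12.lab = 12  [B₀.lab]
26. n12.tag = 12  [B₀.tag + 2]
27. n12.fin = true  [B₀.lab > 11]
28. n13.sig = true  [terminal]
29. n12.pre = "wz"  ["wz"]
30. n1.pre = "wzmyw"  [B₃.pre ++ B₁.pre]
31. n15.live = false  [false]
32. n16.fin = false  [terminal]
33. n17.off = false  [terminal]
34. n15.tag = -8  [-8]
35. n18.off = false  [terminal]
36. n14.ok = 14  [14]
37. n14.acc = "zp"  ["zp"]
38. n0.ok = 5  [len(B.pre)]
39. n0.acc = "zpwzmyw"  [S₁.acc ++ B.pre]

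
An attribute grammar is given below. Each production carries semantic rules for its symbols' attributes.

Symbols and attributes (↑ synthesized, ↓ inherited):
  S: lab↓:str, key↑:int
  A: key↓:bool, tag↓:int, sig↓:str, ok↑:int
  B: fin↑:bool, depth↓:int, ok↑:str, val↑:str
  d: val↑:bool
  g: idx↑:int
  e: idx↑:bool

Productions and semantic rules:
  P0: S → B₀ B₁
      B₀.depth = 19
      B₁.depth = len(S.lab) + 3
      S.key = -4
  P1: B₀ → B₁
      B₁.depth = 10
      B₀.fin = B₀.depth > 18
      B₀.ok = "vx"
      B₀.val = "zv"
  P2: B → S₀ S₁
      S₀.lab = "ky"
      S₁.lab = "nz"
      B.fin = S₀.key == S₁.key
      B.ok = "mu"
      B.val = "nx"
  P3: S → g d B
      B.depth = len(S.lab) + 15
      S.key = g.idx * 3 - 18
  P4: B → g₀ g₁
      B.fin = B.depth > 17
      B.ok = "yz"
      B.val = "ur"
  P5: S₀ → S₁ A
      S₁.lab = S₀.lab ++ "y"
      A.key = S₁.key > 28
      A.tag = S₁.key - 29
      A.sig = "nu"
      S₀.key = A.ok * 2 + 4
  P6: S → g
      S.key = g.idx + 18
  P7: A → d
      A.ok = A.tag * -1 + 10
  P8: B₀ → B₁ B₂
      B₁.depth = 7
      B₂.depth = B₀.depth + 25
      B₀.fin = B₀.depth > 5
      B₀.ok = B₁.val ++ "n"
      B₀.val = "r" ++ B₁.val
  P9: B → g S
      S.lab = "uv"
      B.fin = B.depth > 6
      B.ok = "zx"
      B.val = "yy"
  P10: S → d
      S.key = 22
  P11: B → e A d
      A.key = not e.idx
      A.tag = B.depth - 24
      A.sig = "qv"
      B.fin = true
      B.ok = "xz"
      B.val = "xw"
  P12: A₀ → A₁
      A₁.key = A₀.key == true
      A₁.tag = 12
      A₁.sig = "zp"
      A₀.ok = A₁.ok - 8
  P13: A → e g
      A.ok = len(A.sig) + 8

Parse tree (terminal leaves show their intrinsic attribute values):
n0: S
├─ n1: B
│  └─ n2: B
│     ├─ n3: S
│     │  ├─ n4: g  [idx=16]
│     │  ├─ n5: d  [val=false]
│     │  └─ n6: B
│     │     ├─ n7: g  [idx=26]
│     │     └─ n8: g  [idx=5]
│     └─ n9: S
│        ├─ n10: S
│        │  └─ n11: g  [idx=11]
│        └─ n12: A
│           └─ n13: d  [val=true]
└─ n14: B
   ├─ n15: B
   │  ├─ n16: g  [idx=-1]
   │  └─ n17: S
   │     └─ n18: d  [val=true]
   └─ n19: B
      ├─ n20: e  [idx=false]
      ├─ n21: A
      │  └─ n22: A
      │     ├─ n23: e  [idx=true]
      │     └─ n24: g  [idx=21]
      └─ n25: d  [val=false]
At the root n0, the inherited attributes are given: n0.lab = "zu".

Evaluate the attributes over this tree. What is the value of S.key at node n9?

24

1. n0.lab = "zu"  [given at root]
2. n1.depth = 19  [19]
3. n2.depth = 10  [10]
4. n3.lab = "ky"  ["ky"]
5. n4.idx = 16  [terminal]
6. n5.val = false  [terminal]
7. n6.depth = 17  [len(S.lab) + 15]
8. n7.idx = 26  [terminal]
9. n8.idx = 5  [terminal]
10. n6.fin = false  [B.depth > 17]
11. n6.ok = "yz"  ["yz"]
12. n6.val = "ur"  ["ur"]
13. n3.key = 30  [g.idx * 3 - 18]
14. n9.lab = "nz"  ["nz"]
15. n10.lab = "nzy"  [S₀.lab ++ "y"]
16. n11.idx = 11  [terminal]
17. n10.key = 29  [g.idx + 18]
18. n12.key = true  [S₁.key > 28]
19. n12.tag = 0  [S₁.key - 29]
20. n12.sig = "nu"  ["nu"]
21. n13.val = true  [terminal]
22. n12.ok = 10  [A.tag * -1 + 10]
23. n9.key = 24  [A.ok * 2 + 4]
24. n2.fin = false  [S₀.key == S₁.key]
25. n2.ok = "mu"  ["mu"]
26. n2.val = "nx"  ["nx"]
27. n1.fin = true  [B₀.depth > 18]
28. n1.ok = "vx"  ["vx"]
29. n1.val = "zv"  ["zv"]
30. n14.depth = 5  [len(S.lab) + 3]
31. n15.depth = 7  [7]
32. n16.idx = -1  [terminal]
33. n17.lab = "uv"  ["uv"]
34. n18.val = true  [terminal]
35. n17.key = 22  [22]
36. n15.fin = true  [B.depth > 6]
37. n15.ok = "zx"  ["zx"]
38. n15.val = "yy"  ["yy"]
39. n19.depth = 30  [B₀.depth + 25]
40. n20.idx = false  [terminal]
41. n21.key = true  [not e.idx]
42. n21.tag = 6  [B.depth - 24]
43. n21.sig = "qv"  ["qv"]
44. n22.key = true  [A₀.key == true]
45. n22.tag = 12  [12]
46. n22.sig = "zp"  ["zp"]
47. n23.idx = true  [terminal]
48. n24.idx = 21  [terminal]
49. n22.ok = 10  [len(A.sig) + 8]
50. n21.ok = 2  [A₁.ok - 8]
51. n25.val = false  [terminal]
52. n19.fin = true  [true]
53. n19.ok = "xz"  ["xz"]
54. n19.val = "xw"  ["xw"]
55. n14.fin = false  [B₀.depth > 5]
56. n14.ok = "yyn"  [B₁.val ++ "n"]
57. n14.val = "ryy"  ["r" ++ B₁.val]
58. n0.key = -4  [-4]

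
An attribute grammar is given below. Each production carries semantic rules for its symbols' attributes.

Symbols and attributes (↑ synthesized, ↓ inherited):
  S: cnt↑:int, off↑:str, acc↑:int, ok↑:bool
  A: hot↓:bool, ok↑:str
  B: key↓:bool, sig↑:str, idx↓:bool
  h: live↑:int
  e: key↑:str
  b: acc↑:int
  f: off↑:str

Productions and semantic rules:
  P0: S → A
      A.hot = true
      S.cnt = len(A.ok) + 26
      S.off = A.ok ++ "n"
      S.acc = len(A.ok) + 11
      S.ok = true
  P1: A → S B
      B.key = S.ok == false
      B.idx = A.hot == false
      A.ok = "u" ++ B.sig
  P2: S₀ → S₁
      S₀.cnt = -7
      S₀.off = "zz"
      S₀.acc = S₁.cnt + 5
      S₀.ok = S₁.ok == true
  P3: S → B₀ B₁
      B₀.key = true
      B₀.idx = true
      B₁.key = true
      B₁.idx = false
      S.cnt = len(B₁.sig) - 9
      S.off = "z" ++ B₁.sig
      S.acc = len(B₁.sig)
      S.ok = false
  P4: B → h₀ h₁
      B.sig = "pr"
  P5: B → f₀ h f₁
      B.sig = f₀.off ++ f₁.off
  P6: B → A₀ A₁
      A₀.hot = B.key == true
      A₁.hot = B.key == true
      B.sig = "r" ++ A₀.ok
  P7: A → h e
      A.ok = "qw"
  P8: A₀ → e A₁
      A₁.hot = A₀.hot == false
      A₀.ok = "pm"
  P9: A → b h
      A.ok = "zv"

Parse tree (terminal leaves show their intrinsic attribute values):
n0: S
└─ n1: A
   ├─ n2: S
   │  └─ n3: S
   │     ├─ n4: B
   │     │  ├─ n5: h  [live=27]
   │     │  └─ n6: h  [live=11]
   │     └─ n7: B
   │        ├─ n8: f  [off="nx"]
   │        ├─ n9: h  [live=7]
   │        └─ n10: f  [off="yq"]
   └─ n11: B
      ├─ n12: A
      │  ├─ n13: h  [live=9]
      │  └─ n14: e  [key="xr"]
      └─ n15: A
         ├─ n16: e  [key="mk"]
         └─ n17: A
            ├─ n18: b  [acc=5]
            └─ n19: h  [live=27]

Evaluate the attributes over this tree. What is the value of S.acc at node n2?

0

1. n1.hot = true  [true]
2. n4.key = true  [true]
3. n4.idx = true  [true]
4. n5.live = 27  [terminal]
5. n6.live = 11  [terminal]
6. n4.sig = "pr"  ["pr"]
7. n7.key = true  [true]
8. n7.idx = false  [false]
9. n8.off = "nx"  [terminal]
10. n9.live = 7  [terminal]
11. n10.off = "yq"  [terminal]
12. n7.sig = "nxyq"  [f₀.off ++ f₁.off]
13. n3.cnt = -5  [len(B₁.sig) - 9]
14. n3.off = "znxyq"  ["z" ++ B₁.sig]
15. n3.acc = 4  [len(B₁.sig)]
16. n3.ok = false  [false]
17. n2.cnt = -7  [-7]
18. n2.off = "zz"  ["zz"]
19. n2.acc = 0  [S₁.cnt + 5]
20. n2.ok = false  [S₁.ok == true]
21. n11.key = true  [S.ok == false]
22. n11.idx = false  [A.hot == false]
23. n12.hot = true  [B.key == true]
24. n13.live = 9  [terminal]
25. n14.key = "xr"  [terminal]
26. n12.ok = "qw"  ["qw"]
27. n15.hot = true  [B.key == true]
28. n16.key = "mk"  [terminal]
29. n17.hot = false  [A₀.hot == false]
30. n18.acc = 5  [terminal]
31. n19.live = 27  [terminal]
32. n17.ok = "zv"  ["zv"]
33. n15.ok = "pm"  ["pm"]
34. n11.sig = "rqw"  ["r" ++ A₀.ok]
35. n1.ok = "urqw"  ["u" ++ B.sig]
36. n0.cnt = 30  [len(A.ok) + 26]
37. n0.off = "urqwn"  [A.ok ++ "n"]
38. n0.acc = 15  [len(A.ok) + 11]
39. n0.ok = true  [true]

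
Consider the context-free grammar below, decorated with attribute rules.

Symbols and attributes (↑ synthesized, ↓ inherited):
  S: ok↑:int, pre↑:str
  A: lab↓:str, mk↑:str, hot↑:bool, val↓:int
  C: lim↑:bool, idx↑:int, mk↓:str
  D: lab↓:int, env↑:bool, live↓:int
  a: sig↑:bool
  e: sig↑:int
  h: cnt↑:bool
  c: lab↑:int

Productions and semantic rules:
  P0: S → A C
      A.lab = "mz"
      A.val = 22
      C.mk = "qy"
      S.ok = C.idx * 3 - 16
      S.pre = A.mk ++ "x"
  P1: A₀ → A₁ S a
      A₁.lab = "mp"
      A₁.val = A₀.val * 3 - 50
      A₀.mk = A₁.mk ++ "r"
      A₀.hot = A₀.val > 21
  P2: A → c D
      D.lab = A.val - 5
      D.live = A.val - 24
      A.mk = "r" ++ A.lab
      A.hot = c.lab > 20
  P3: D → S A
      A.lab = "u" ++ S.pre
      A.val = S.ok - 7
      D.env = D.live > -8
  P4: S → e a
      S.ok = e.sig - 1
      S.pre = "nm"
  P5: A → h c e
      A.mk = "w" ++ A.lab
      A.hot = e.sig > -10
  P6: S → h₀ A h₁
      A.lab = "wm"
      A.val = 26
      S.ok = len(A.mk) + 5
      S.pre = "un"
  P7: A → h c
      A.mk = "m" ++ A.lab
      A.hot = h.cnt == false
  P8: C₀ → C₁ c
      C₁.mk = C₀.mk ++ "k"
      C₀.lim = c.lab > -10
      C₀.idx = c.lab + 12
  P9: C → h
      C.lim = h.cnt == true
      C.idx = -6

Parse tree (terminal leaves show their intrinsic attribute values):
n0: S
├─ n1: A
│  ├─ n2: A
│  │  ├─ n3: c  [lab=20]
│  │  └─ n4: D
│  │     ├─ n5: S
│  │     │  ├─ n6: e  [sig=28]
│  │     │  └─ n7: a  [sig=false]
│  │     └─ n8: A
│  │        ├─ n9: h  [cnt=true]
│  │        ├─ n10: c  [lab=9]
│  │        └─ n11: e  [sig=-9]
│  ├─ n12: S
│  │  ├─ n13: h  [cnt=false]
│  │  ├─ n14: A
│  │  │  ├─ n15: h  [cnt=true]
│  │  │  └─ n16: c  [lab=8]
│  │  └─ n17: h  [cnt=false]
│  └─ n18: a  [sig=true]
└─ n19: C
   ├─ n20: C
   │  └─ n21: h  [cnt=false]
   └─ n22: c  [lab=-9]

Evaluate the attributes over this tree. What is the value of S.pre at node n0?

"rmprx"

1. n1.lab = "mz"  ["mz"]
2. n1.val = 22  [22]
3. n2.lab = "mp"  ["mp"]
4. n2.val = 16  [A₀.val * 3 - 50]
5. n3.lab = 20  [terminal]
6. n4.lab = 11  [A.val - 5]
7. n4.live = -8  [A.val - 24]
8. n6.sig = 28  [terminal]
9. n7.sig = false  [terminal]
10. n5.ok = 27  [e.sig - 1]
11. n5.pre = "nm"  ["nm"]
12. n8.lab = "unm"  ["u" ++ S.pre]
13. n8.val = 20  [S.ok - 7]
14. n9.cnt = true  [terminal]
15. n10.lab = 9  [terminal]
16. n11.sig = -9  [terminal]
17. n8.mk = "wunm"  ["w" ++ A.lab]
18. n8.hot = true  [e.sig > -10]
19. n4.env = false  [D.live > -8]
20. n2.mk = "rmp"  ["r" ++ A.lab]
21. n2.hot = false  [c.lab > 20]
22. n13.cnt = false  [terminal]
23. n14.lab = "wm"  ["wm"]
24. n14.val = 26  [26]
25. n15.cnt = true  [terminal]
26. n16.lab = 8  [terminal]
27. n14.mk = "mwm"  ["m" ++ A.lab]
28. n14.hot = false  [h.cnt == false]
29. n17.cnt = false  [terminal]
30. n12.ok = 8  [len(A.mk) + 5]
31. n12.pre = "un"  ["un"]
32. n18.sig = true  [terminal]
33. n1.mk = "rmpr"  [A₁.mk ++ "r"]
34. n1.hot = true  [A₀.val > 21]
35. n19.mk = "qy"  ["qy"]
36. n20.mk = "qyk"  [C₀.mk ++ "k"]
37. n21.cnt = false  [terminal]
38. n20.lim = false  [h.cnt == true]
39. n20.idx = -6  [-6]
40. n22.lab = -9  [terminal]
41. n19.lim = true  [c.lab > -10]
42. n19.idx = 3  [c.lab + 12]
43. n0.ok = -7  [C.idx * 3 - 16]
44. n0.pre = "rmprx"  [A.mk ++ "x"]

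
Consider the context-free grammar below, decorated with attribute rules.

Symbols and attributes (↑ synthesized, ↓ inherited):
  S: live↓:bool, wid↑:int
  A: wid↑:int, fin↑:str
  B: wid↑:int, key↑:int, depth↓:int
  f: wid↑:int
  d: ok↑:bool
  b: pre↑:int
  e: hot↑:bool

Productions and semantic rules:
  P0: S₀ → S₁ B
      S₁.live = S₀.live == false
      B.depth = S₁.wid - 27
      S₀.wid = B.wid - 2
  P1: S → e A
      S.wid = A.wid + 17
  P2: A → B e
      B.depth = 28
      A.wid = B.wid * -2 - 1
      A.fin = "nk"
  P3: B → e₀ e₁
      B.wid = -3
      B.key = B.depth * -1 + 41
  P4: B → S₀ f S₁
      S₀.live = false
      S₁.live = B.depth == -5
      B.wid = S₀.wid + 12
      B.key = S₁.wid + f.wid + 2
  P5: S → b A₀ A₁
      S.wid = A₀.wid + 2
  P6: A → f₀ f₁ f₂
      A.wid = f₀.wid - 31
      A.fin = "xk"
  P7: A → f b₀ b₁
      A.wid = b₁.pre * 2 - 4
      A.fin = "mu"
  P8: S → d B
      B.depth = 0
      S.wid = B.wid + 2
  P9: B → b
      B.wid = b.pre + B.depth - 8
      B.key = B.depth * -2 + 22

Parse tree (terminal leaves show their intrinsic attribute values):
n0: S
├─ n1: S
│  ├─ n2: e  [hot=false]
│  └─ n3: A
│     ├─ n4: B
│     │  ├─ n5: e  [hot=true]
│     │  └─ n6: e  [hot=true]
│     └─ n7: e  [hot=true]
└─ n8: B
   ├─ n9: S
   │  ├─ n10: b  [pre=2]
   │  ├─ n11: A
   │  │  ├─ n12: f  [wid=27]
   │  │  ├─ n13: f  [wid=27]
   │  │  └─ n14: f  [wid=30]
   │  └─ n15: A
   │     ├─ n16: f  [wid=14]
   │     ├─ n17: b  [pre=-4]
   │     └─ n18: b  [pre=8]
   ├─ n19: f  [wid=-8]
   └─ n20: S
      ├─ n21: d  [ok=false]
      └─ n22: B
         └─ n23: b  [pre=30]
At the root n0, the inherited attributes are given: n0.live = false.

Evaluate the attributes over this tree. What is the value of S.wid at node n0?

8

1. n0.live = false  [given at root]
2. n1.live = true  [S₀.live == false]
3. n2.hot = false  [terminal]
4. n4.depth = 28  [28]
5. n5.hot = true  [terminal]
6. n6.hot = true  [terminal]
7. n4.wid = -3  [-3]
8. n4.key = 13  [B.depth * -1 + 41]
9. n7.hot = true  [terminal]
10. n3.wid = 5  [B.wid * -2 - 1]
11. n3.fin = "nk"  ["nk"]
12. n1.wid = 22  [A.wid + 17]
13. n8.depth = -5  [S₁.wid - 27]
14. n9.live = false  [false]
15. n10.pre = 2  [terminal]
16. n12.wid = 27  [terminal]
17. n13.wid = 27  [terminal]
18. n14.wid = 30  [terminal]
19. n11.wid = -4  [f₀.wid - 31]
20. n11.fin = "xk"  ["xk"]
21. n16.wid = 14  [terminal]
22. n17.pre = -4  [terminal]
23. n18.pre = 8  [terminal]
24. n15.wid = 12  [b₁.pre * 2 - 4]
25. n15.fin = "mu"  ["mu"]
26. n9.wid = -2  [A₀.wid + 2]
27. n19.wid = -8  [terminal]
28. n20.live = true  [B.depth == -5]
29. n21.ok = false  [terminal]
30. n22.depth = 0  [0]
31. n23.pre = 30  [terminal]
32. n22.wid = 22  [b.pre + B.depth - 8]
33. n22.key = 22  [B.depth * -2 + 22]
34. n20.wid = 24  [B.wid + 2]
35. n8.wid = 10  [S₀.wid + 12]
36. n8.key = 18  [S₁.wid + f.wid + 2]
37. n0.wid = 8  [B.wid - 2]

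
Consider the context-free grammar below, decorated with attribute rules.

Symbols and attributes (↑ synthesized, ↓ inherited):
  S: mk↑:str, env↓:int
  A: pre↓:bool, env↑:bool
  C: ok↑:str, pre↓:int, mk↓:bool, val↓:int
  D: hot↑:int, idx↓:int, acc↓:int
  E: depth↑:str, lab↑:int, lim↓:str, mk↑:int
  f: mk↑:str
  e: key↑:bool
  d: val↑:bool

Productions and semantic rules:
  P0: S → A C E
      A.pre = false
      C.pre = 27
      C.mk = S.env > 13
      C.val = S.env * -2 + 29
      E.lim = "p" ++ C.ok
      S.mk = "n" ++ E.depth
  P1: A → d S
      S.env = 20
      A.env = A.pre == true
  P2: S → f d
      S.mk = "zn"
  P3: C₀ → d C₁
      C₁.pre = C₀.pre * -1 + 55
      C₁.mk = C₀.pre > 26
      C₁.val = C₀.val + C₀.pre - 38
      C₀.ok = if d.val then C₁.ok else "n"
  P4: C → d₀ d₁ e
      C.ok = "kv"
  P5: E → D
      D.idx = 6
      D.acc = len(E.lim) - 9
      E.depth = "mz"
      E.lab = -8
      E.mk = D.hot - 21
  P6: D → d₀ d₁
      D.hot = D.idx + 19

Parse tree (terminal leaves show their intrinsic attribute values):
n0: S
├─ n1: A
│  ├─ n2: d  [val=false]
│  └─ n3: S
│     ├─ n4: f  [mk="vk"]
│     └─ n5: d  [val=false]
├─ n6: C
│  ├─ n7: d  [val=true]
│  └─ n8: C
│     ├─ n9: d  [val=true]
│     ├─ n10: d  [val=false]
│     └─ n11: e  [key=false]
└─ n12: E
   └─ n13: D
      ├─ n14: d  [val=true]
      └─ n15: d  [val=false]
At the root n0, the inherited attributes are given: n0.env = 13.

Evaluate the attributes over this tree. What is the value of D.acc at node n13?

1. n0.env = 13  [given at root]
2. n1.pre = false  [false]
3. n2.val = false  [terminal]
4. n3.env = 20  [20]
5. n4.mk = "vk"  [terminal]
6. n5.val = false  [terminal]
7. n3.mk = "zn"  ["zn"]
8. n1.env = false  [A.pre == true]
9. n6.pre = 27  [27]
10. n6.mk = false  [S.env > 13]
11. n6.val = 3  [S.env * -2 + 29]
12. n7.val = true  [terminal]
13. n8.pre = 28  [C₀.pre * -1 + 55]
14. n8.mk = true  [C₀.pre > 26]
15. n8.val = -8  [C₀.val + C₀.pre - 38]
16. n9.val = true  [terminal]
17. n10.val = false  [terminal]
18. n11.key = false  [terminal]
19. n8.ok = "kv"  ["kv"]
20. n6.ok = "kv"  [if d.val then C₁.ok else "n"]
21. n12.lim = "pkv"  ["p" ++ C.ok]
22. n13.idx = 6  [6]
23. n13.acc = -6  [len(E.lim) - 9]
24. n14.val = true  [terminal]
25. n15.val = false  [terminal]
26. n13.hot = 25  [D.idx + 19]
27. n12.depth = "mz"  ["mz"]
28. n12.lab = -8  [-8]
29. n12.mk = 4  [D.hot - 21]
30. n0.mk = "nmz"  ["n" ++ E.depth]

-6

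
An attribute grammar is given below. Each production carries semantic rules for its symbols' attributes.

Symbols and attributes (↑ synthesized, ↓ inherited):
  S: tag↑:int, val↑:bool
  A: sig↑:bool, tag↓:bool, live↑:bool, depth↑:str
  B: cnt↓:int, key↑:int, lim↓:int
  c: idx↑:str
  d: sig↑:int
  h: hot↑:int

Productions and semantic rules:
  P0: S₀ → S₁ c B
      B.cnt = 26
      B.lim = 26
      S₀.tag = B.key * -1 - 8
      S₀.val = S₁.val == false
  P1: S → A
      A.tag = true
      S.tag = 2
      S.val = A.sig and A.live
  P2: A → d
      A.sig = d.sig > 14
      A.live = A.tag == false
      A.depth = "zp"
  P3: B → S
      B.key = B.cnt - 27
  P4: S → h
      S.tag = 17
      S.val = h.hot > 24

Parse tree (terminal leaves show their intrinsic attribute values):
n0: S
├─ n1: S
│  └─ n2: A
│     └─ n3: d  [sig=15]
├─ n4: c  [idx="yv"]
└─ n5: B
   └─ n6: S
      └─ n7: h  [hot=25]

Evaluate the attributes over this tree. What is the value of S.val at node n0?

1. n2.tag = true  [true]
2. n3.sig = 15  [terminal]
3. n2.sig = true  [d.sig > 14]
4. n2.live = false  [A.tag == false]
5. n2.depth = "zp"  ["zp"]
6. n1.tag = 2  [2]
7. n1.val = false  [A.sig and A.live]
8. n4.idx = "yv"  [terminal]
9. n5.cnt = 26  [26]
10. n5.lim = 26  [26]
11. n7.hot = 25  [terminal]
12. n6.tag = 17  [17]
13. n6.val = true  [h.hot > 24]
14. n5.key = -1  [B.cnt - 27]
15. n0.tag = -7  [B.key * -1 - 8]
16. n0.val = true  [S₁.val == false]

true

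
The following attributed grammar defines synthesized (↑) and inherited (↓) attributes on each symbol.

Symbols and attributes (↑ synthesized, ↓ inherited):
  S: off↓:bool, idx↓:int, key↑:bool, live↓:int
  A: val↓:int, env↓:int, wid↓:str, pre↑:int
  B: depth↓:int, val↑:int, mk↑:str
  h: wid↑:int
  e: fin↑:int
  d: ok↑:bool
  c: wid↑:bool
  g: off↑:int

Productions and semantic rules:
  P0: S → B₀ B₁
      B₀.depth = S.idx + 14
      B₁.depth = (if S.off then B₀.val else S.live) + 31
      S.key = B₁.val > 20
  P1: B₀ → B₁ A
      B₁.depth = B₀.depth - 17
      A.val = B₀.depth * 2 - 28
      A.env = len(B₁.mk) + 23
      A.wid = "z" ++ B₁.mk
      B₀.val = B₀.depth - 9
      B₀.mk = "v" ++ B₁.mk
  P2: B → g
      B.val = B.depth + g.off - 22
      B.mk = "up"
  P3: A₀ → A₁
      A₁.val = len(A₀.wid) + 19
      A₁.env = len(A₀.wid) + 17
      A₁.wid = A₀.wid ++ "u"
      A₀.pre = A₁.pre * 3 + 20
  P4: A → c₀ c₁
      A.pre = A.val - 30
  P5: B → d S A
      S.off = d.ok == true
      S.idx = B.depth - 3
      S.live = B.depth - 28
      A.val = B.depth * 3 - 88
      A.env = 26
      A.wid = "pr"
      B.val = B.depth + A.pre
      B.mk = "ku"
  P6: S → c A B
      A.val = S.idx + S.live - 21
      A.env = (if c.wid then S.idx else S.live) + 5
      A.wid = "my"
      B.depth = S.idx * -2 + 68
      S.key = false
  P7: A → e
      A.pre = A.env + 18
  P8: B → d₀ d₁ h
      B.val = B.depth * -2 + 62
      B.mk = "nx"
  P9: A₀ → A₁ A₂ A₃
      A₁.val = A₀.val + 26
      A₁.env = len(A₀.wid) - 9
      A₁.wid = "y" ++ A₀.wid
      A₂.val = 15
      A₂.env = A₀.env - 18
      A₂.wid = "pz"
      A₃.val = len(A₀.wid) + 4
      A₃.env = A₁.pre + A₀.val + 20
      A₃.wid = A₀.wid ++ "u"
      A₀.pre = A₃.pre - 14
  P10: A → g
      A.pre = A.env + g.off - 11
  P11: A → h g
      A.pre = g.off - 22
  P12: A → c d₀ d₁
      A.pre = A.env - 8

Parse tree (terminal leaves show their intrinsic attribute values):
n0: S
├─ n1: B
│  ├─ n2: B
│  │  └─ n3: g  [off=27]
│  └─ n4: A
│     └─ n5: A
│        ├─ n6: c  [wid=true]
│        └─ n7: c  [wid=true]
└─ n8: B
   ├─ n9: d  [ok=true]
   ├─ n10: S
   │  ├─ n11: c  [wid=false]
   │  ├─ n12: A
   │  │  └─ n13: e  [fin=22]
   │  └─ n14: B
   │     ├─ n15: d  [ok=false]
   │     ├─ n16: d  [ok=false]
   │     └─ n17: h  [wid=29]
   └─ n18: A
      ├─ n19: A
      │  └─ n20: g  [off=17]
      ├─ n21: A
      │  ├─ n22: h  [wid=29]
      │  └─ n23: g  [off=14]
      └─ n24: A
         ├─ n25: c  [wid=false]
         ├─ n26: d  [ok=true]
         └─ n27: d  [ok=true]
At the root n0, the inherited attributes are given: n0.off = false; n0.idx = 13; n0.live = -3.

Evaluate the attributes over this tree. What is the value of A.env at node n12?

1. n0.off = false  [given at root]
2. n0.idx = 13  [given at root]
3. n0.live = -3  [given at root]
4. n1.depth = 27  [S.idx + 14]
5. n2.depth = 10  [B₀.depth - 17]
6. n3.off = 27  [terminal]
7. n2.val = 15  [B.depth + g.off - 22]
8. n2.mk = "up"  ["up"]
9. n4.val = 26  [B₀.depth * 2 - 28]
10. n4.env = 25  [len(B₁.mk) + 23]
11. n4.wid = "zup"  ["z" ++ B₁.mk]
12. n5.val = 22  [len(A₀.wid) + 19]
13. n5.env = 20  [len(A₀.wid) + 17]
14. n5.wid = "zupu"  [A₀.wid ++ "u"]
15. n6.wid = true  [terminal]
16. n7.wid = true  [terminal]
17. n5.pre = -8  [A.val - 30]
18. n4.pre = -4  [A₁.pre * 3 + 20]
19. n1.val = 18  [B₀.depth - 9]
20. n1.mk = "vup"  ["v" ++ B₁.mk]
21. n8.depth = 28  [(if S.off then B₀.val else S.live) + 31]
22. n9.ok = true  [terminal]
23. n10.off = true  [d.ok == true]
24. n10.idx = 25  [B.depth - 3]
25. n10.live = 0  [B.depth - 28]
26. n11.wid = false  [terminal]
27. n12.val = 4  [S.idx + S.live - 21]
28. n12.env = 5  [(if c.wid then S.idx else S.live) + 5]
29. n12.wid = "my"  ["my"]
30. n13.fin = 22  [terminal]
31. n12.pre = 23  [A.env + 18]
32. n14.depth = 18  [S.idx * -2 + 68]
33. n15.ok = false  [terminal]
34. n16.ok = false  [terminal]
35. n17.wid = 29  [terminal]
36. n14.val = 26  [B.depth * -2 + 62]
37. n14.mk = "nx"  ["nx"]
38. n10.key = false  [false]
39. n18.val = -4  [B.depth * 3 - 88]
40. n18.env = 26  [26]
41. n18.wid = "pr"  ["pr"]
42. n19.val = 22  [A₀.val + 26]
43. n19.env = -7  [len(A₀.wid) - 9]
44. n19.wid = "ypr"  ["y" ++ A₀.wid]
45. n20.off = 17  [terminal]
46. n19.pre = -1  [A.env + g.off - 11]
47. n21.val = 15  [15]
48. n21.env = 8  [A₀.env - 18]
49. n21.wid = "pz"  ["pz"]
50. n22.wid = 29  [terminal]
51. n23.off = 14  [terminal]
52. n21.pre = -8  [g.off - 22]
53. n24.val = 6  [len(A₀.wid) + 4]
54. n24.env = 15  [A₁.pre + A₀.val + 20]
55. n24.wid = "pru"  [A₀.wid ++ "u"]
56. n25.wid = false  [terminal]
57. n26.ok = true  [terminal]
58. n27.ok = true  [terminal]
59. n24.pre = 7  [A.env - 8]
60. n18.pre = -7  [A₃.pre - 14]
61. n8.val = 21  [B.depth + A.pre]
62. n8.mk = "ku"  ["ku"]
63. n0.key = true  [B₁.val > 20]

5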